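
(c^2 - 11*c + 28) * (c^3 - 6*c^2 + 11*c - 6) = c^5 - 17*c^4 + 105*c^3 - 295*c^2 + 374*c - 168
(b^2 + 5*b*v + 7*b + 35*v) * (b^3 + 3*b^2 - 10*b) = b^5 + 5*b^4*v + 10*b^4 + 50*b^3*v + 11*b^3 + 55*b^2*v - 70*b^2 - 350*b*v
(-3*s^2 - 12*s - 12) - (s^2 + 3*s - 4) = -4*s^2 - 15*s - 8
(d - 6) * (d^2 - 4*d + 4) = d^3 - 10*d^2 + 28*d - 24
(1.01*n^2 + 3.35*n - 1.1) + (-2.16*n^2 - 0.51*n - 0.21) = -1.15*n^2 + 2.84*n - 1.31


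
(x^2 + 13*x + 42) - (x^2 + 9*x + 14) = 4*x + 28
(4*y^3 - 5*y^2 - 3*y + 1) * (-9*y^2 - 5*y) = -36*y^5 + 25*y^4 + 52*y^3 + 6*y^2 - 5*y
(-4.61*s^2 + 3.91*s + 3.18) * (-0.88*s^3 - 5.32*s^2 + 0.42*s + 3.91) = 4.0568*s^5 + 21.0844*s^4 - 25.5358*s^3 - 33.3005*s^2 + 16.6237*s + 12.4338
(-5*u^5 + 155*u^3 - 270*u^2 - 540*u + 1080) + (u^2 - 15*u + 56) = -5*u^5 + 155*u^3 - 269*u^2 - 555*u + 1136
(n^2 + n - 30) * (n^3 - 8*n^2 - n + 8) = n^5 - 7*n^4 - 39*n^3 + 247*n^2 + 38*n - 240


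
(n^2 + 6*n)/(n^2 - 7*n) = (n + 6)/(n - 7)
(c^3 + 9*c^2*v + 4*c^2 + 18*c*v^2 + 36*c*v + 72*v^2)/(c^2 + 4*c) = c + 9*v + 18*v^2/c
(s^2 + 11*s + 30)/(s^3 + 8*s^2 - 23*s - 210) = (s + 5)/(s^2 + 2*s - 35)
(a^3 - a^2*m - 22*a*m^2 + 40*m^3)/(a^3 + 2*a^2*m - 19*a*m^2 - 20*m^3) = (a - 2*m)/(a + m)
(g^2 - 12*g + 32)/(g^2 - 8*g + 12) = (g^2 - 12*g + 32)/(g^2 - 8*g + 12)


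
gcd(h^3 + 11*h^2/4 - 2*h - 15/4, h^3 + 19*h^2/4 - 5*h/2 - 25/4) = h^2 - h/4 - 5/4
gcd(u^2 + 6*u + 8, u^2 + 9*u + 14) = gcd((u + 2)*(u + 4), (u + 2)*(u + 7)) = u + 2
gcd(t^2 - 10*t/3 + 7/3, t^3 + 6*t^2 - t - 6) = t - 1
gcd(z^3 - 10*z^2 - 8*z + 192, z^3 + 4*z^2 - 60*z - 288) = z - 8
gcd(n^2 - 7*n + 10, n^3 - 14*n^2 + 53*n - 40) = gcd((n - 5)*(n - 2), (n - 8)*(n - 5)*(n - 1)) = n - 5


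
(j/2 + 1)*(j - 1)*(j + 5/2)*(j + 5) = j^4/2 + 17*j^3/4 + 9*j^2 - 5*j/4 - 25/2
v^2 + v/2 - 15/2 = (v - 5/2)*(v + 3)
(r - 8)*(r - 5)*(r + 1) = r^3 - 12*r^2 + 27*r + 40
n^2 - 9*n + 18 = (n - 6)*(n - 3)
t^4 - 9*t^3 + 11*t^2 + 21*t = t*(t - 7)*(t - 3)*(t + 1)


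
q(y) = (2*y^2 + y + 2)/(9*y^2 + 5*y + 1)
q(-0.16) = 4.39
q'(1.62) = -0.05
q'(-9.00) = 0.00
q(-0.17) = 4.60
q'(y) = (-18*y - 5)*(2*y^2 + y + 2)/(9*y^2 + 5*y + 1)^2 + (4*y + 1)/(9*y^2 + 5*y + 1)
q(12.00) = 0.22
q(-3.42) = 0.25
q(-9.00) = 0.23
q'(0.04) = -6.97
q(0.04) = 1.68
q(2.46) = 0.24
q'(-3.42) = 0.01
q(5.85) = 0.23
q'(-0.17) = -21.00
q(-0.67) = 1.32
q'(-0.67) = 4.51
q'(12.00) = 0.00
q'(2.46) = -0.02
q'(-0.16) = -20.81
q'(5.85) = -0.00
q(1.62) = 0.27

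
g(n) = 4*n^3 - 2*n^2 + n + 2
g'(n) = 12*n^2 - 4*n + 1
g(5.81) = 724.79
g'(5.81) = 382.83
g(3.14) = 109.26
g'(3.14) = 106.76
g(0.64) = 2.87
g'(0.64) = 3.36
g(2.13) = 33.71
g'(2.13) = 46.92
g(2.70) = 68.85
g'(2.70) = 77.68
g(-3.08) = -136.93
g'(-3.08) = 127.16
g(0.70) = 3.09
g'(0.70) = 4.08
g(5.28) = 540.32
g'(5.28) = 314.42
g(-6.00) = -940.00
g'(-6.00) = 457.00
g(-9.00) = -3085.00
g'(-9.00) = 1009.00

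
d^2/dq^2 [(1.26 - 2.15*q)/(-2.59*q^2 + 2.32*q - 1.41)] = ((16.5028 - 33.411*q)*(2.59*q^2 - 2.32*q + 1.41) + (2.15*q - 1.26)*(5.18*q - 2.32)*(10.36*q - 4.64))/(2.59*q^2 - 2.32*q + 1.41)^3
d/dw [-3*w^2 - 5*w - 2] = -6*w - 5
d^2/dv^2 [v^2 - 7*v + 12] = 2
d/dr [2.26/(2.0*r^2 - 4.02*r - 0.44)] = (9.0852 - 9.04*r)/(-2.0*r^2 + 4.02*r + 0.44)^2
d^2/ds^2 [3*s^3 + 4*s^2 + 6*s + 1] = 18*s + 8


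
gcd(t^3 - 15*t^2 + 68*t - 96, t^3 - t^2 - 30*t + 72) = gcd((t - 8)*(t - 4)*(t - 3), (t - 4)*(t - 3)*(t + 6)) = t^2 - 7*t + 12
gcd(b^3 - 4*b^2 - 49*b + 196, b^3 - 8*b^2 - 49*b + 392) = b^2 - 49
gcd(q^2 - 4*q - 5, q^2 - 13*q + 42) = 1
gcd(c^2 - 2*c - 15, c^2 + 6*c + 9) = c + 3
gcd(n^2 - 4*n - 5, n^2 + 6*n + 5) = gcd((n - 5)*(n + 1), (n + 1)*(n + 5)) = n + 1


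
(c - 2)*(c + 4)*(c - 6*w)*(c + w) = c^4 - 5*c^3*w + 2*c^3 - 6*c^2*w^2 - 10*c^2*w - 8*c^2 - 12*c*w^2 + 40*c*w + 48*w^2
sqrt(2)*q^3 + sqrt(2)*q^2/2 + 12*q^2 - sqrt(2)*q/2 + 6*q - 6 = (q - 1/2)*(q + 6*sqrt(2))*(sqrt(2)*q + sqrt(2))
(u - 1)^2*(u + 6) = u^3 + 4*u^2 - 11*u + 6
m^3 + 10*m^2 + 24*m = m*(m + 4)*(m + 6)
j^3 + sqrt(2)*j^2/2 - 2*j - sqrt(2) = (j - sqrt(2))*(j + sqrt(2)/2)*(j + sqrt(2))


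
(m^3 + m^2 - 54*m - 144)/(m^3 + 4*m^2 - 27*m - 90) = (m - 8)/(m - 5)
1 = 1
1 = 1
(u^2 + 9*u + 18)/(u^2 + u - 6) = (u + 6)/(u - 2)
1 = 1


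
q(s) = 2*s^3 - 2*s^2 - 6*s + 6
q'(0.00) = -6.00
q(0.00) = 6.00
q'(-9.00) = 516.00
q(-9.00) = -1560.00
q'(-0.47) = -2.79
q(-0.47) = 8.17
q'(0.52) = -6.46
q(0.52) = 2.62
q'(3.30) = 46.14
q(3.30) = 36.29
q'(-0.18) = -5.09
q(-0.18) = 7.00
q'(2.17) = 13.57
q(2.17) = 4.00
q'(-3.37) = 75.62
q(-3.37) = -73.04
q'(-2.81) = 52.62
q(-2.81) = -37.31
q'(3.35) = 47.94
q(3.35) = 38.65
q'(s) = 6*s^2 - 4*s - 6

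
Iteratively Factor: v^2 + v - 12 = (v - 3)*(v + 4)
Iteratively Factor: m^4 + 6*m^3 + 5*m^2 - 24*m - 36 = (m + 3)*(m^3 + 3*m^2 - 4*m - 12) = (m + 2)*(m + 3)*(m^2 + m - 6) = (m - 2)*(m + 2)*(m + 3)*(m + 3)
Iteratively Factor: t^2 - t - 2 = (t + 1)*(t - 2)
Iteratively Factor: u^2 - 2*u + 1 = (u - 1)*(u - 1)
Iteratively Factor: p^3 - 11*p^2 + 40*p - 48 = (p - 3)*(p^2 - 8*p + 16) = (p - 4)*(p - 3)*(p - 4)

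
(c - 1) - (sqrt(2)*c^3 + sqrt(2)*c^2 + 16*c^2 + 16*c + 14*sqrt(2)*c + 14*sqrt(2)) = -sqrt(2)*c^3 - 16*c^2 - sqrt(2)*c^2 - 14*sqrt(2)*c - 15*c - 14*sqrt(2) - 1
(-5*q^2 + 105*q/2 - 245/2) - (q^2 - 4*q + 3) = -6*q^2 + 113*q/2 - 251/2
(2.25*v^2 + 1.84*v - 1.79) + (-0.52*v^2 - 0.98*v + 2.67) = 1.73*v^2 + 0.86*v + 0.88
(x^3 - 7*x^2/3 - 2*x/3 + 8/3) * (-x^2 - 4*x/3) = -x^5 + x^4 + 34*x^3/9 - 16*x^2/9 - 32*x/9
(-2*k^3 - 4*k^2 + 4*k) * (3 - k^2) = 2*k^5 + 4*k^4 - 10*k^3 - 12*k^2 + 12*k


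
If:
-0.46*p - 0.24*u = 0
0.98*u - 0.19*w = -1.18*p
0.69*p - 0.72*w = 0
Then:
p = 0.00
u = 0.00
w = 0.00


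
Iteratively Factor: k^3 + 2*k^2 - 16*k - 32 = (k - 4)*(k^2 + 6*k + 8) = (k - 4)*(k + 2)*(k + 4)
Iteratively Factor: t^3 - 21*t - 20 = (t + 1)*(t^2 - t - 20) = (t - 5)*(t + 1)*(t + 4)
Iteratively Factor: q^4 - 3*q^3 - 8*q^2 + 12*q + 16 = (q - 4)*(q^3 + q^2 - 4*q - 4) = (q - 4)*(q + 2)*(q^2 - q - 2) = (q - 4)*(q + 1)*(q + 2)*(q - 2)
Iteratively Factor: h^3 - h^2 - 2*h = (h + 1)*(h^2 - 2*h) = (h - 2)*(h + 1)*(h)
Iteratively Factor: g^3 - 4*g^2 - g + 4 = (g - 1)*(g^2 - 3*g - 4) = (g - 4)*(g - 1)*(g + 1)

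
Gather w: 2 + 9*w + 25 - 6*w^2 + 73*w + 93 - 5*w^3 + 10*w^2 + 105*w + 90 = -5*w^3 + 4*w^2 + 187*w + 210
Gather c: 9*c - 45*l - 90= 9*c - 45*l - 90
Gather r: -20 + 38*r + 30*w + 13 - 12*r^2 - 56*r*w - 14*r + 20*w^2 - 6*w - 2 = -12*r^2 + r*(24 - 56*w) + 20*w^2 + 24*w - 9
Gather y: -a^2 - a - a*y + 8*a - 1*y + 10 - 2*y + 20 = -a^2 + 7*a + y*(-a - 3) + 30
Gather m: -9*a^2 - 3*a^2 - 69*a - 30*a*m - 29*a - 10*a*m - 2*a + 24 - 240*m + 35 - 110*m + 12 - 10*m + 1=-12*a^2 - 100*a + m*(-40*a - 360) + 72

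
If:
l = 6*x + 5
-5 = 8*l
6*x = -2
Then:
No Solution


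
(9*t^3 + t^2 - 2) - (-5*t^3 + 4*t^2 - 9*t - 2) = 14*t^3 - 3*t^2 + 9*t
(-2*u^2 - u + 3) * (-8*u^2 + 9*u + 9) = 16*u^4 - 10*u^3 - 51*u^2 + 18*u + 27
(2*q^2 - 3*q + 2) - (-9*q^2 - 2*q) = 11*q^2 - q + 2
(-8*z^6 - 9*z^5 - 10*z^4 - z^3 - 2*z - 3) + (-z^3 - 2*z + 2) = -8*z^6 - 9*z^5 - 10*z^4 - 2*z^3 - 4*z - 1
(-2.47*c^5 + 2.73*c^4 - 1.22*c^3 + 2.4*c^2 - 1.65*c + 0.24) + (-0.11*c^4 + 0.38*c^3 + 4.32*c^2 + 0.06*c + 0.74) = -2.47*c^5 + 2.62*c^4 - 0.84*c^3 + 6.72*c^2 - 1.59*c + 0.98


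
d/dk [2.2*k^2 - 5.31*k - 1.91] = 4.4*k - 5.31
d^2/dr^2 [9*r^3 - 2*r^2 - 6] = 54*r - 4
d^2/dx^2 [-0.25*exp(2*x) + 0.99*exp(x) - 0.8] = (0.99 - 1.0*exp(x))*exp(x)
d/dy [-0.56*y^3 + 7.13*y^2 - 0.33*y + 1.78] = -1.68*y^2 + 14.26*y - 0.33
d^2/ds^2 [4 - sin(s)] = sin(s)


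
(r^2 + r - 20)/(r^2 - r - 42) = (-r^2 - r + 20)/(-r^2 + r + 42)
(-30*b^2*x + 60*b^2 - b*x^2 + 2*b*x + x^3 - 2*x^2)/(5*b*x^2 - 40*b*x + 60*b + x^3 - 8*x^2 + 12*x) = (-6*b + x)/(x - 6)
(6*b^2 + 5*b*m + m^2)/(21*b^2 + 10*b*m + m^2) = (2*b + m)/(7*b + m)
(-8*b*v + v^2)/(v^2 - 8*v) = (-8*b + v)/(v - 8)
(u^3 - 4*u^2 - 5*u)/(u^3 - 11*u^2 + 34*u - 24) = u*(u^2 - 4*u - 5)/(u^3 - 11*u^2 + 34*u - 24)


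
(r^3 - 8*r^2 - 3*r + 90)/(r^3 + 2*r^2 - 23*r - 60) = (r - 6)/(r + 4)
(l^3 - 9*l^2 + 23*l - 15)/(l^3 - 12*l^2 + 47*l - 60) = (l - 1)/(l - 4)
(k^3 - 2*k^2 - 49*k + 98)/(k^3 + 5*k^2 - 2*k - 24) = (k^2 - 49)/(k^2 + 7*k + 12)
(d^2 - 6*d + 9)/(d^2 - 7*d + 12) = (d - 3)/(d - 4)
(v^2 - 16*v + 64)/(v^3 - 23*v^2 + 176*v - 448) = 1/(v - 7)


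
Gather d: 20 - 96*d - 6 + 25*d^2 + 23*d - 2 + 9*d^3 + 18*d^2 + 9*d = 9*d^3 + 43*d^2 - 64*d + 12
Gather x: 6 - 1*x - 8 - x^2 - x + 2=-x^2 - 2*x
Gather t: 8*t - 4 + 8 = 8*t + 4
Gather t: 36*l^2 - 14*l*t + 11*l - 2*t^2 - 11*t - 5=36*l^2 + 11*l - 2*t^2 + t*(-14*l - 11) - 5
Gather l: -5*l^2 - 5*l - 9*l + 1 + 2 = -5*l^2 - 14*l + 3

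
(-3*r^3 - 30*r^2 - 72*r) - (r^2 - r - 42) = -3*r^3 - 31*r^2 - 71*r + 42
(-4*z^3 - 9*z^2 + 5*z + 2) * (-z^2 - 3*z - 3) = 4*z^5 + 21*z^4 + 34*z^3 + 10*z^2 - 21*z - 6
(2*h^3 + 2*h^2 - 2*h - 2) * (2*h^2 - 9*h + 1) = 4*h^5 - 14*h^4 - 20*h^3 + 16*h^2 + 16*h - 2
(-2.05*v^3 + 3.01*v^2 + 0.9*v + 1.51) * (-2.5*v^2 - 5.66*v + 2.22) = 5.125*v^5 + 4.078*v^4 - 23.8376*v^3 - 2.1868*v^2 - 6.5486*v + 3.3522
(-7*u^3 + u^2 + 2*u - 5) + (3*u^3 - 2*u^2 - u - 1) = -4*u^3 - u^2 + u - 6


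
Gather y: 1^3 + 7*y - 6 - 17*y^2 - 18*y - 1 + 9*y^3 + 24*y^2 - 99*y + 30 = 9*y^3 + 7*y^2 - 110*y + 24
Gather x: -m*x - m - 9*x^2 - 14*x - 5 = -m - 9*x^2 + x*(-m - 14) - 5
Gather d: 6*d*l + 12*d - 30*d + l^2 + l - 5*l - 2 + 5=d*(6*l - 18) + l^2 - 4*l + 3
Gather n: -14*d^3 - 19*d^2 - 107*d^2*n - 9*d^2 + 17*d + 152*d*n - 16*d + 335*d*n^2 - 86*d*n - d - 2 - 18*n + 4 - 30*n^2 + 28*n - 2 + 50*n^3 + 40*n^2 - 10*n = -14*d^3 - 28*d^2 + 50*n^3 + n^2*(335*d + 10) + n*(-107*d^2 + 66*d)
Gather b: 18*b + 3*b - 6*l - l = 21*b - 7*l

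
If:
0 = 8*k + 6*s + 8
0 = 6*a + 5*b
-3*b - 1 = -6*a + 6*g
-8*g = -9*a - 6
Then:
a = 110/57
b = -44/19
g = 111/38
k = -3*s/4 - 1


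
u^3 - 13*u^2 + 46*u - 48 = (u - 8)*(u - 3)*(u - 2)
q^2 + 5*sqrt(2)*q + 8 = (q + sqrt(2))*(q + 4*sqrt(2))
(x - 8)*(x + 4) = x^2 - 4*x - 32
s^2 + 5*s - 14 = (s - 2)*(s + 7)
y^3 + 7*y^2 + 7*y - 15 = (y - 1)*(y + 3)*(y + 5)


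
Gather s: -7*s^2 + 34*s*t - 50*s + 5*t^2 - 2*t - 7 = -7*s^2 + s*(34*t - 50) + 5*t^2 - 2*t - 7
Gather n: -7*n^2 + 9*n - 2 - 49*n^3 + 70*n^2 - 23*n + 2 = -49*n^3 + 63*n^2 - 14*n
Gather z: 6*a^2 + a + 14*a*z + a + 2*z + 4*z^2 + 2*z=6*a^2 + 2*a + 4*z^2 + z*(14*a + 4)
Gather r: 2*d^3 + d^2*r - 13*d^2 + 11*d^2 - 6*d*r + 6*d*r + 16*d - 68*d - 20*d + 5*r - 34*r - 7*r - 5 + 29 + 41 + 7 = 2*d^3 - 2*d^2 - 72*d + r*(d^2 - 36) + 72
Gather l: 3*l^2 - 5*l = 3*l^2 - 5*l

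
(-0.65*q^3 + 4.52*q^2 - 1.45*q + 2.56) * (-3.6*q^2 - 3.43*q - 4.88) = 2.34*q^5 - 14.0425*q^4 - 7.1116*q^3 - 26.3001*q^2 - 1.7048*q - 12.4928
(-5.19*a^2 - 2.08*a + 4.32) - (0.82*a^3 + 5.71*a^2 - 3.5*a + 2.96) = -0.82*a^3 - 10.9*a^2 + 1.42*a + 1.36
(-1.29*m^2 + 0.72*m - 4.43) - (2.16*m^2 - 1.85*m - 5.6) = -3.45*m^2 + 2.57*m + 1.17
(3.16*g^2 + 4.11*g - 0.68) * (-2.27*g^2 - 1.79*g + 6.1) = -7.1732*g^4 - 14.9861*g^3 + 13.4627*g^2 + 26.2882*g - 4.148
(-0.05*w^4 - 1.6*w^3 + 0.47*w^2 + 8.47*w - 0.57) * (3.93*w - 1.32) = -0.1965*w^5 - 6.222*w^4 + 3.9591*w^3 + 32.6667*w^2 - 13.4205*w + 0.7524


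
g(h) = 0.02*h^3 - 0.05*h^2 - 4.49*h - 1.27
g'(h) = 0.06*h^2 - 0.1*h - 4.49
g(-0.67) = 1.71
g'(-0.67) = -4.40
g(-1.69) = 6.08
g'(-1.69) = -4.15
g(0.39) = -3.03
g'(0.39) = -4.52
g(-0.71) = 1.89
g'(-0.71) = -4.39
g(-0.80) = 2.28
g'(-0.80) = -4.37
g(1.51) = -8.10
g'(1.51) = -4.50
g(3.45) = -16.53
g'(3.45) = -4.12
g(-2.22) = 8.23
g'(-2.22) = -3.97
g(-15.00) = -12.67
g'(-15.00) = 10.51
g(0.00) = -1.27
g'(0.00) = -4.49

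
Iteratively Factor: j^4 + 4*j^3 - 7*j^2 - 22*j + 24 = (j + 3)*(j^3 + j^2 - 10*j + 8) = (j - 1)*(j + 3)*(j^2 + 2*j - 8) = (j - 1)*(j + 3)*(j + 4)*(j - 2)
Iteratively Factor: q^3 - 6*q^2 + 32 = (q - 4)*(q^2 - 2*q - 8) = (q - 4)*(q + 2)*(q - 4)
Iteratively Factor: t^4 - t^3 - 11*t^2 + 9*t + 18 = (t - 3)*(t^3 + 2*t^2 - 5*t - 6) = (t - 3)*(t + 3)*(t^2 - t - 2) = (t - 3)*(t - 2)*(t + 3)*(t + 1)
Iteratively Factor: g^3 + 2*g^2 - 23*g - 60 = (g + 3)*(g^2 - g - 20) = (g - 5)*(g + 3)*(g + 4)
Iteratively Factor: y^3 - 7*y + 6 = (y - 1)*(y^2 + y - 6) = (y - 2)*(y - 1)*(y + 3)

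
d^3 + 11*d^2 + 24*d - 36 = (d - 1)*(d + 6)^2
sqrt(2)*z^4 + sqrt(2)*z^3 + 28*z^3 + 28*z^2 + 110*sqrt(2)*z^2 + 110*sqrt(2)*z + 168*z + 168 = (z + sqrt(2))*(z + 6*sqrt(2))*(z + 7*sqrt(2))*(sqrt(2)*z + sqrt(2))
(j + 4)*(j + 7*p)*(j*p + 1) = j^3*p + 7*j^2*p^2 + 4*j^2*p + j^2 + 28*j*p^2 + 7*j*p + 4*j + 28*p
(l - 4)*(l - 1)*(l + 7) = l^3 + 2*l^2 - 31*l + 28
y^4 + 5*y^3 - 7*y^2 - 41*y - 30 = (y - 3)*(y + 1)*(y + 2)*(y + 5)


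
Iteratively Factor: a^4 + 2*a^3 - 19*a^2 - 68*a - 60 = (a + 3)*(a^3 - a^2 - 16*a - 20) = (a + 2)*(a + 3)*(a^2 - 3*a - 10) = (a - 5)*(a + 2)*(a + 3)*(a + 2)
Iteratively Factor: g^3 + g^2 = (g)*(g^2 + g) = g*(g + 1)*(g)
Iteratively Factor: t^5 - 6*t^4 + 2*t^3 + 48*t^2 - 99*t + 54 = (t + 3)*(t^4 - 9*t^3 + 29*t^2 - 39*t + 18) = (t - 3)*(t + 3)*(t^3 - 6*t^2 + 11*t - 6) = (t - 3)*(t - 2)*(t + 3)*(t^2 - 4*t + 3) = (t - 3)^2*(t - 2)*(t + 3)*(t - 1)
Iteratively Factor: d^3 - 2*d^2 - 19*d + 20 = (d + 4)*(d^2 - 6*d + 5) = (d - 5)*(d + 4)*(d - 1)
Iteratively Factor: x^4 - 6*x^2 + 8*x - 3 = (x - 1)*(x^3 + x^2 - 5*x + 3) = (x - 1)^2*(x^2 + 2*x - 3) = (x - 1)^3*(x + 3)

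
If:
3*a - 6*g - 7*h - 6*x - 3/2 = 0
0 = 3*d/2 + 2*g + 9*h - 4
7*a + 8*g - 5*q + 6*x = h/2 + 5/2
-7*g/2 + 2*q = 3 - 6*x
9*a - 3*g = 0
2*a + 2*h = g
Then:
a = -61/241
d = 3209/723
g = -183/241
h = -61/482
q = -1369/964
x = 767/1446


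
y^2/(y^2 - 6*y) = y/(y - 6)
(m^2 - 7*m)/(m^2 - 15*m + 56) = m/(m - 8)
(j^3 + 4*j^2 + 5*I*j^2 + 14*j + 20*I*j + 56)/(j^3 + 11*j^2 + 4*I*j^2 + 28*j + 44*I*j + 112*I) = (j^2 + 5*I*j + 14)/(j^2 + j*(7 + 4*I) + 28*I)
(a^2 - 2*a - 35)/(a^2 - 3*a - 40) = (a - 7)/(a - 8)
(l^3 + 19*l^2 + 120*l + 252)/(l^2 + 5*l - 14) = (l^2 + 12*l + 36)/(l - 2)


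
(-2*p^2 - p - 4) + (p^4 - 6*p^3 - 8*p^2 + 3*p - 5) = p^4 - 6*p^3 - 10*p^2 + 2*p - 9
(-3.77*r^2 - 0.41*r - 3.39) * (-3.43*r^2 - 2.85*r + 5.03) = 12.9311*r^4 + 12.1508*r^3 - 6.1669*r^2 + 7.5992*r - 17.0517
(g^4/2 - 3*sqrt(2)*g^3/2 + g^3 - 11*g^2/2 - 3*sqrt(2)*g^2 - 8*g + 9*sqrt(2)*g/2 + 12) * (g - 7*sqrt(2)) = g^5/2 - 5*sqrt(2)*g^4 + g^4 - 10*sqrt(2)*g^3 + 31*g^3/2 + 34*g^2 + 43*sqrt(2)*g^2 - 51*g + 56*sqrt(2)*g - 84*sqrt(2)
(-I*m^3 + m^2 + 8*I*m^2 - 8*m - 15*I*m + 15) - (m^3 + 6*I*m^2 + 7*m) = -m^3 - I*m^3 + m^2 + 2*I*m^2 - 15*m - 15*I*m + 15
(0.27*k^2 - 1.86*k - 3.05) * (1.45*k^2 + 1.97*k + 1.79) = 0.3915*k^4 - 2.1651*k^3 - 7.6034*k^2 - 9.3379*k - 5.4595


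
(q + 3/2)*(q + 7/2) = q^2 + 5*q + 21/4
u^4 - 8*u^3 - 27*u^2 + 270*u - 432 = (u - 8)*(u - 3)^2*(u + 6)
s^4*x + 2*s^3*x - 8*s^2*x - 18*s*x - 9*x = (s - 3)*(s + 1)*(s + 3)*(s*x + x)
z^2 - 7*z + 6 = (z - 6)*(z - 1)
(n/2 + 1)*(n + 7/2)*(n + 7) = n^3/2 + 25*n^2/4 + 91*n/4 + 49/2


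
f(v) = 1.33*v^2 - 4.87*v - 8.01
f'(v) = 2.66*v - 4.87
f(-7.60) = 105.82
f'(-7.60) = -25.09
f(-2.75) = 15.44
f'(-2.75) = -12.18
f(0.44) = -9.90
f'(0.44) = -3.70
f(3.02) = -10.59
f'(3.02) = 3.16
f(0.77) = -10.97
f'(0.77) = -2.82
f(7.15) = 25.16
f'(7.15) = 14.15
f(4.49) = -3.06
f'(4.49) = 7.07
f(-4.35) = 38.34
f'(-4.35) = -16.44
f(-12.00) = 241.95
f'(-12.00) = -36.79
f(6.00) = 10.65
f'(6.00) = 11.09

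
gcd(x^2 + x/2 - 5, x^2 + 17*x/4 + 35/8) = x + 5/2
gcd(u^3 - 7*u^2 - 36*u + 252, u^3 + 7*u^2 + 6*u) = u + 6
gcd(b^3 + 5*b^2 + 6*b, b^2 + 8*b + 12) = b + 2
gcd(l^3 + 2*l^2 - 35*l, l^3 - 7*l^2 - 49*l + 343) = l + 7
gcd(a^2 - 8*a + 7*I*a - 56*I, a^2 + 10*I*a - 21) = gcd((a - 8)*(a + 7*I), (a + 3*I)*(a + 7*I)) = a + 7*I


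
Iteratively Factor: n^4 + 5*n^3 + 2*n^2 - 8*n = (n + 2)*(n^3 + 3*n^2 - 4*n) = n*(n + 2)*(n^2 + 3*n - 4) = n*(n - 1)*(n + 2)*(n + 4)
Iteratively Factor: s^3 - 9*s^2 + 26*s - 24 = (s - 4)*(s^2 - 5*s + 6) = (s - 4)*(s - 2)*(s - 3)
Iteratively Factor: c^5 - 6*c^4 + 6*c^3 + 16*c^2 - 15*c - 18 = (c + 1)*(c^4 - 7*c^3 + 13*c^2 + 3*c - 18) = (c - 2)*(c + 1)*(c^3 - 5*c^2 + 3*c + 9) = (c - 2)*(c + 1)^2*(c^2 - 6*c + 9) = (c - 3)*(c - 2)*(c + 1)^2*(c - 3)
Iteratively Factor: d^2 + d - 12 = (d - 3)*(d + 4)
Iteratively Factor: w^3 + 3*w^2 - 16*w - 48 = (w - 4)*(w^2 + 7*w + 12) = (w - 4)*(w + 3)*(w + 4)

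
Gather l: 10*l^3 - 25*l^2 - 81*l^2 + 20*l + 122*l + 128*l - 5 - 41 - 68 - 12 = 10*l^3 - 106*l^2 + 270*l - 126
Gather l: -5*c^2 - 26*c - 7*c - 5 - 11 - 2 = -5*c^2 - 33*c - 18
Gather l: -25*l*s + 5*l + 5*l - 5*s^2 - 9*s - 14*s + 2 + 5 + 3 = l*(10 - 25*s) - 5*s^2 - 23*s + 10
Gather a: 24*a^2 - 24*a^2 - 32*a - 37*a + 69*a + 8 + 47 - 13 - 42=0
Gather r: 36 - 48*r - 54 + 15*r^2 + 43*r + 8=15*r^2 - 5*r - 10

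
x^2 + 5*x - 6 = (x - 1)*(x + 6)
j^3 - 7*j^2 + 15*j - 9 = (j - 3)^2*(j - 1)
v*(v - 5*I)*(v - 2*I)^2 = v^4 - 9*I*v^3 - 24*v^2 + 20*I*v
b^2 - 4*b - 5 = (b - 5)*(b + 1)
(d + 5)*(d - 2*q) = d^2 - 2*d*q + 5*d - 10*q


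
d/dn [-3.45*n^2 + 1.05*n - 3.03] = 1.05 - 6.9*n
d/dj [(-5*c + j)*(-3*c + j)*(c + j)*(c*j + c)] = c*(15*c^3 + 14*c^2*j + 7*c^2 - 21*c*j^2 - 14*c*j + 4*j^3 + 3*j^2)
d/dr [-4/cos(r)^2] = -8*sin(r)/cos(r)^3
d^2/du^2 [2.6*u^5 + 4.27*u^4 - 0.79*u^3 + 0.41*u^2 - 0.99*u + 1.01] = 52.0*u^3 + 51.24*u^2 - 4.74*u + 0.82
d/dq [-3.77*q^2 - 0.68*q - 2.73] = -7.54*q - 0.68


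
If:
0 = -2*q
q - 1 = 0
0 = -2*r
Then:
No Solution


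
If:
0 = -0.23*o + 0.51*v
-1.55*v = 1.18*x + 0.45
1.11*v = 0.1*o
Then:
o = 0.00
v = 0.00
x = -0.38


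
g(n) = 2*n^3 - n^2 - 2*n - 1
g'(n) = 6*n^2 - 2*n - 2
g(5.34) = 264.35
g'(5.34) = 158.41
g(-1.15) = -3.06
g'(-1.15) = 8.24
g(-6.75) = -648.16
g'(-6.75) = 284.88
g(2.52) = 19.62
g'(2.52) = 31.06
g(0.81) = -2.21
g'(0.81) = 0.32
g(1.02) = -1.96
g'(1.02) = 2.20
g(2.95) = 35.74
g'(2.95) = 44.32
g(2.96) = 36.19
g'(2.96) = 44.65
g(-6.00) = -457.00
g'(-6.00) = 226.00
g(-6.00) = -457.00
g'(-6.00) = 226.00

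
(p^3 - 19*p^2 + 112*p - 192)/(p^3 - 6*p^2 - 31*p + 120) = (p - 8)/(p + 5)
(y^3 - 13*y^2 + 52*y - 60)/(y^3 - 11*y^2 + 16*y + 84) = (y^2 - 7*y + 10)/(y^2 - 5*y - 14)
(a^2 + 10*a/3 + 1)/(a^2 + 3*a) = (a + 1/3)/a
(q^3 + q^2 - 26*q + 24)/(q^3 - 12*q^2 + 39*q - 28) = (q + 6)/(q - 7)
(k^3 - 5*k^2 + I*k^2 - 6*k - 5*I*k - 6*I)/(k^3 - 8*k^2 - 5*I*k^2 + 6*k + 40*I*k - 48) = (k^2 - 5*k - 6)/(k^2 + k*(-8 - 6*I) + 48*I)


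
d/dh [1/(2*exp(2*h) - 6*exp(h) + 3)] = (6 - 4*exp(h))*exp(h)/(2*exp(2*h) - 6*exp(h) + 3)^2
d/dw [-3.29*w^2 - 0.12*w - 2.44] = -6.58*w - 0.12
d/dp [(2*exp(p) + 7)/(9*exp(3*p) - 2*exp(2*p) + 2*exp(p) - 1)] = (-36*exp(3*p) - 185*exp(2*p) + 28*exp(p) - 16)*exp(p)/(81*exp(6*p) - 36*exp(5*p) + 40*exp(4*p) - 26*exp(3*p) + 8*exp(2*p) - 4*exp(p) + 1)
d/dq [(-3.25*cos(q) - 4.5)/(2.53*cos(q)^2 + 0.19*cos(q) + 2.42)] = (-8.2225*cos(q)^2 - 22.77*cos(q) + 7.01)*sin(q)/(6.4009*cos(q)^4 + 0.9614*cos(q)^3 + 12.2813*cos(q)^2 + 0.9196*cos(q) + 5.8564)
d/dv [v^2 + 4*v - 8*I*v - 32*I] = 2*v + 4 - 8*I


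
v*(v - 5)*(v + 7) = v^3 + 2*v^2 - 35*v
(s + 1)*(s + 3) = s^2 + 4*s + 3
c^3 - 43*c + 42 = (c - 6)*(c - 1)*(c + 7)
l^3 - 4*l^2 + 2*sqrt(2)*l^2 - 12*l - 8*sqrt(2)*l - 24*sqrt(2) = (l - 6)*(l + 2)*(l + 2*sqrt(2))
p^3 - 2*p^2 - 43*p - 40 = (p - 8)*(p + 1)*(p + 5)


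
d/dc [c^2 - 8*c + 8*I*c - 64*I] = 2*c - 8 + 8*I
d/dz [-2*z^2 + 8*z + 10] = 8 - 4*z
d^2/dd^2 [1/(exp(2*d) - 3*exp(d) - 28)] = ((3 - 4*exp(d))*(-exp(2*d) + 3*exp(d) + 28) - 2*(2*exp(d) - 3)^2*exp(d))*exp(d)/(-exp(2*d) + 3*exp(d) + 28)^3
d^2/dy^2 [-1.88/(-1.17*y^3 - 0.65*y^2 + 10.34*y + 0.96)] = (-(13.1976*y + 2.444)*(1.17*y^3 + 0.65*y^2 - 10.34*y - 0.96) + 1.88*(3.51*y^2 + 1.3*y - 10.34)*(7.02*y^2 + 2.6*y - 20.68))/(1.17*y^3 + 0.65*y^2 - 10.34*y - 0.96)^3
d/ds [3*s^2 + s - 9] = 6*s + 1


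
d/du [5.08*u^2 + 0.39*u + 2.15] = 10.16*u + 0.39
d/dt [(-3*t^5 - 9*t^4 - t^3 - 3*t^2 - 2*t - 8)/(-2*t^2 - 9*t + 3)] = 2*(9*t^6 + 72*t^5 + 100*t^4 - 45*t^3 + 7*t^2 - 25*t - 39)/(4*t^4 + 36*t^3 + 69*t^2 - 54*t + 9)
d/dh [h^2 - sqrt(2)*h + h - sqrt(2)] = 2*h - sqrt(2) + 1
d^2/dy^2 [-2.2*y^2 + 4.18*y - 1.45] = -4.40000000000000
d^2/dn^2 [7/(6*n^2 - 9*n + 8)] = 42*(-12*n^2 + 18*n + 3*(4*n - 3)^2 - 16)/(6*n^2 - 9*n + 8)^3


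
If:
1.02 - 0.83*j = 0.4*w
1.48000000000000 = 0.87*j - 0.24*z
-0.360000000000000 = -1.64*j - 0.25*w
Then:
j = -0.25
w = 3.06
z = -7.06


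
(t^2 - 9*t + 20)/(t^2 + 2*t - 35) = (t - 4)/(t + 7)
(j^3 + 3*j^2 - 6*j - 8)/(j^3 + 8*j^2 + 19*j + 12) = (j - 2)/(j + 3)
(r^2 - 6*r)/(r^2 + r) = (r - 6)/(r + 1)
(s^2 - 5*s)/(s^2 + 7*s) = (s - 5)/(s + 7)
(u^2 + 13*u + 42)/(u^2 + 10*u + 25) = (u^2 + 13*u + 42)/(u^2 + 10*u + 25)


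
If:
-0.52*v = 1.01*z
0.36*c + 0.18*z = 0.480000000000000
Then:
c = 1.33333333333333 - 0.5*z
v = -1.94230769230769*z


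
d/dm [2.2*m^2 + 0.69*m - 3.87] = 4.4*m + 0.69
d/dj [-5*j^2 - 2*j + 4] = -10*j - 2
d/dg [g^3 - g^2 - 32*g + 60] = 3*g^2 - 2*g - 32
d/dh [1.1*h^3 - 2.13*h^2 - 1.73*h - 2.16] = 3.3*h^2 - 4.26*h - 1.73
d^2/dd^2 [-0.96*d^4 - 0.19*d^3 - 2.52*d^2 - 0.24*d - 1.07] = -11.52*d^2 - 1.14*d - 5.04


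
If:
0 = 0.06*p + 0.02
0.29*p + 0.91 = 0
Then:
No Solution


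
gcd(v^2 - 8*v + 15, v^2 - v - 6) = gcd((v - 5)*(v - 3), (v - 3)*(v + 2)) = v - 3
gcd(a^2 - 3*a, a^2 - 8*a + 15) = a - 3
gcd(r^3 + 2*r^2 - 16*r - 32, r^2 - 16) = r^2 - 16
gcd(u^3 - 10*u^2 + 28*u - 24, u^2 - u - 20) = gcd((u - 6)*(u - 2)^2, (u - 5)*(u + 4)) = 1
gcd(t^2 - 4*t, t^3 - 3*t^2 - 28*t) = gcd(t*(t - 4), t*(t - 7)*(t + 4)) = t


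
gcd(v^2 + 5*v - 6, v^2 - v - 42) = v + 6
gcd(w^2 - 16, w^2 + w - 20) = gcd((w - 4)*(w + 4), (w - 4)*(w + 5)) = w - 4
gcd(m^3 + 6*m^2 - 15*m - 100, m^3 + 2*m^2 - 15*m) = m + 5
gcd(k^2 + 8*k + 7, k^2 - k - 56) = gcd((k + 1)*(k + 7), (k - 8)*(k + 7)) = k + 7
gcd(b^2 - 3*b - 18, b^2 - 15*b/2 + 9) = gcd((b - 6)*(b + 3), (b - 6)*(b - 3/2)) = b - 6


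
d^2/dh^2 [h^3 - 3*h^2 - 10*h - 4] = 6*h - 6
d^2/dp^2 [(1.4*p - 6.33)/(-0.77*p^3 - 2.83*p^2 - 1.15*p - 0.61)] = (-4.98036*p^5 + 26.732244*p^4 + 200.753728*p^3 + 345.700272*p^2 + 120.267624*p - 3.147908)/(0.456533*p^9 + 5.033721*p^8 + 20.546064*p^7 + 38.785984*p^6 + 38.661186*p^5 + 29.125242*p^4 + 14.291896*p^3 + 5.579304*p^2 + 1.283745*p + 0.226981)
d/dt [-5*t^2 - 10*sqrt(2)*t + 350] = -10*t - 10*sqrt(2)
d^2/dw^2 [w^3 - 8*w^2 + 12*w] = 6*w - 16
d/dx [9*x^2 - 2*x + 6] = 18*x - 2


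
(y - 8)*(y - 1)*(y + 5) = y^3 - 4*y^2 - 37*y + 40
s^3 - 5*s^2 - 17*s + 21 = (s - 7)*(s - 1)*(s + 3)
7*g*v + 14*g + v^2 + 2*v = (7*g + v)*(v + 2)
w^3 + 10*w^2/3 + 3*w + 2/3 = (w + 1/3)*(w + 1)*(w + 2)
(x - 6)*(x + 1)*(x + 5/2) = x^3 - 5*x^2/2 - 37*x/2 - 15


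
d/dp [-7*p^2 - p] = -14*p - 1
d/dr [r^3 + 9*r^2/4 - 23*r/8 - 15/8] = 3*r^2 + 9*r/2 - 23/8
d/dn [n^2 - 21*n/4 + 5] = 2*n - 21/4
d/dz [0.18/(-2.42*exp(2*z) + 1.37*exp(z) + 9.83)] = (0.8712*exp(z) - 0.2466)*exp(z)/(-2.42*exp(2*z) + 1.37*exp(z) + 9.83)^2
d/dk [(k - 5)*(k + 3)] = 2*k - 2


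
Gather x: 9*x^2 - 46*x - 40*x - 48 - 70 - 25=9*x^2 - 86*x - 143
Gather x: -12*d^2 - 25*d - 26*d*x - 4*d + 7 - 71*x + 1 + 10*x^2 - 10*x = -12*d^2 - 29*d + 10*x^2 + x*(-26*d - 81) + 8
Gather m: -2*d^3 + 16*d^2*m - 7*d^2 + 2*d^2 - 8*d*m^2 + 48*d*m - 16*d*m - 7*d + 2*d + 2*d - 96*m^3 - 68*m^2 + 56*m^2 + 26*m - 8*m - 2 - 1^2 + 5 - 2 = -2*d^3 - 5*d^2 - 3*d - 96*m^3 + m^2*(-8*d - 12) + m*(16*d^2 + 32*d + 18)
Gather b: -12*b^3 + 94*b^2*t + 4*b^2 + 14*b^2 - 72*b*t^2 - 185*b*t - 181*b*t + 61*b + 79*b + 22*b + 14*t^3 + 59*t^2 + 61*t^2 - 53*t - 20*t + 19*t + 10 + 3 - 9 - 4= -12*b^3 + b^2*(94*t + 18) + b*(-72*t^2 - 366*t + 162) + 14*t^3 + 120*t^2 - 54*t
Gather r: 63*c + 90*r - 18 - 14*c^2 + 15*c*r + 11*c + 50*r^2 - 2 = -14*c^2 + 74*c + 50*r^2 + r*(15*c + 90) - 20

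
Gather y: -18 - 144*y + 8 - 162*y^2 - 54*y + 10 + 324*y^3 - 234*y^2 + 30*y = 324*y^3 - 396*y^2 - 168*y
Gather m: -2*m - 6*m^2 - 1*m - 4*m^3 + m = -4*m^3 - 6*m^2 - 2*m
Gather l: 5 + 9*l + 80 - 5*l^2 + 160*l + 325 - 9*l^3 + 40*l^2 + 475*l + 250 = -9*l^3 + 35*l^2 + 644*l + 660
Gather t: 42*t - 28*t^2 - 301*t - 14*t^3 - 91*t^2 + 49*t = -14*t^3 - 119*t^2 - 210*t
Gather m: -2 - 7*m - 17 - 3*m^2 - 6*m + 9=-3*m^2 - 13*m - 10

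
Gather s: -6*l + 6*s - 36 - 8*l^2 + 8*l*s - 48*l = -8*l^2 - 54*l + s*(8*l + 6) - 36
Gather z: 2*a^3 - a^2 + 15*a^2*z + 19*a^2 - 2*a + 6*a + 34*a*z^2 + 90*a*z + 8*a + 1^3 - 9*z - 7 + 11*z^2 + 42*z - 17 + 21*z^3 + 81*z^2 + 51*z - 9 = 2*a^3 + 18*a^2 + 12*a + 21*z^3 + z^2*(34*a + 92) + z*(15*a^2 + 90*a + 84) - 32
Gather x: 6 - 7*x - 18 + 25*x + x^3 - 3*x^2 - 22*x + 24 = x^3 - 3*x^2 - 4*x + 12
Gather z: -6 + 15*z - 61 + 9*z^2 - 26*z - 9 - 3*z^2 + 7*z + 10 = 6*z^2 - 4*z - 66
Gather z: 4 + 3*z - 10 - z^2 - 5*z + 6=-z^2 - 2*z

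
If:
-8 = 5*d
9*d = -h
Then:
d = -8/5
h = 72/5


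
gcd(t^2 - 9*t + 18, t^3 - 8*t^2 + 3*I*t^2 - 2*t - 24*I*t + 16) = 1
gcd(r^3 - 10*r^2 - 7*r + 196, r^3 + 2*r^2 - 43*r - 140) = r^2 - 3*r - 28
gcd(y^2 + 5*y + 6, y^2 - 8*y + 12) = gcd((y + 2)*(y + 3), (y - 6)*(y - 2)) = 1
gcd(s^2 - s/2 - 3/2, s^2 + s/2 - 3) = s - 3/2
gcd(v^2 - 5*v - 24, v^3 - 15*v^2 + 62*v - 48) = v - 8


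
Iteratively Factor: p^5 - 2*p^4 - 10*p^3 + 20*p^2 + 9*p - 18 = (p - 1)*(p^4 - p^3 - 11*p^2 + 9*p + 18) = (p - 1)*(p + 1)*(p^3 - 2*p^2 - 9*p + 18) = (p - 2)*(p - 1)*(p + 1)*(p^2 - 9) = (p - 2)*(p - 1)*(p + 1)*(p + 3)*(p - 3)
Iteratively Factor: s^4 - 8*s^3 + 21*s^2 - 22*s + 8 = (s - 1)*(s^3 - 7*s^2 + 14*s - 8) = (s - 1)^2*(s^2 - 6*s + 8) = (s - 2)*(s - 1)^2*(s - 4)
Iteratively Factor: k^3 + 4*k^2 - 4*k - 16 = (k - 2)*(k^2 + 6*k + 8) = (k - 2)*(k + 2)*(k + 4)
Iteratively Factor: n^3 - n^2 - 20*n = (n - 5)*(n^2 + 4*n) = (n - 5)*(n + 4)*(n)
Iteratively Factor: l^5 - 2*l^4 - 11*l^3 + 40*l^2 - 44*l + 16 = (l - 1)*(l^4 - l^3 - 12*l^2 + 28*l - 16) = (l - 2)*(l - 1)*(l^3 + l^2 - 10*l + 8) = (l - 2)^2*(l - 1)*(l^2 + 3*l - 4) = (l - 2)^2*(l - 1)*(l + 4)*(l - 1)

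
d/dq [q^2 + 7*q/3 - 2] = 2*q + 7/3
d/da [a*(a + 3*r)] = 2*a + 3*r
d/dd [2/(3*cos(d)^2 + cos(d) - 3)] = 2*(6*cos(d) + 1)*sin(d)/(-3*sin(d)^2 + cos(d))^2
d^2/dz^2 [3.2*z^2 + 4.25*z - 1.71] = 6.40000000000000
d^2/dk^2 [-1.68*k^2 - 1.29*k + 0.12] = -3.36000000000000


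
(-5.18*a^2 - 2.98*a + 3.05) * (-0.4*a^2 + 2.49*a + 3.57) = 2.072*a^4 - 11.7062*a^3 - 27.1328*a^2 - 3.0441*a + 10.8885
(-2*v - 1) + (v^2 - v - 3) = v^2 - 3*v - 4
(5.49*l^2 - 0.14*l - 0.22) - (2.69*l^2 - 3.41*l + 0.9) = 2.8*l^2 + 3.27*l - 1.12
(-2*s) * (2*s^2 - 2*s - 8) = -4*s^3 + 4*s^2 + 16*s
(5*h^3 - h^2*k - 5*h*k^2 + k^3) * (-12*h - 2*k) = -60*h^4 + 2*h^3*k + 62*h^2*k^2 - 2*h*k^3 - 2*k^4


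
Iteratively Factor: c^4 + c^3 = (c)*(c^3 + c^2) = c^2*(c^2 + c) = c^2*(c + 1)*(c)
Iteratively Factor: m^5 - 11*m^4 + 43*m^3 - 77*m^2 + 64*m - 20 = (m - 2)*(m^4 - 9*m^3 + 25*m^2 - 27*m + 10) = (m - 2)*(m - 1)*(m^3 - 8*m^2 + 17*m - 10) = (m - 2)^2*(m - 1)*(m^2 - 6*m + 5) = (m - 5)*(m - 2)^2*(m - 1)*(m - 1)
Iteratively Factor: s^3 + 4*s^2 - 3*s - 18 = (s + 3)*(s^2 + s - 6) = (s + 3)^2*(s - 2)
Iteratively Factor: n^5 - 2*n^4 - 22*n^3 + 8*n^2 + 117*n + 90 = (n - 3)*(n^4 + n^3 - 19*n^2 - 49*n - 30) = (n - 5)*(n - 3)*(n^3 + 6*n^2 + 11*n + 6) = (n - 5)*(n - 3)*(n + 1)*(n^2 + 5*n + 6) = (n - 5)*(n - 3)*(n + 1)*(n + 3)*(n + 2)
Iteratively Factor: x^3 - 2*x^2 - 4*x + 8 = (x - 2)*(x^2 - 4) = (x - 2)*(x + 2)*(x - 2)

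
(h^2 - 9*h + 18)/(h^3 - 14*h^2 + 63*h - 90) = 1/(h - 5)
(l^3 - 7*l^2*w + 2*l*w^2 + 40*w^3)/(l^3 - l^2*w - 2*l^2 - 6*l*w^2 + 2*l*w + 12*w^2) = (-l^2 + 9*l*w - 20*w^2)/(-l^2 + 3*l*w + 2*l - 6*w)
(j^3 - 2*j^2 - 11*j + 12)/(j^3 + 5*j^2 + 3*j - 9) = (j - 4)/(j + 3)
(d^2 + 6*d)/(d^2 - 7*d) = (d + 6)/(d - 7)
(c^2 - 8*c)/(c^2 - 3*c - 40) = c/(c + 5)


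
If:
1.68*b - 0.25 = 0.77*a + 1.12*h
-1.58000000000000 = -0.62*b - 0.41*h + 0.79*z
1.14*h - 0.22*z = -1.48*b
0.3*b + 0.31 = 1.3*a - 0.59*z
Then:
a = -0.85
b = -0.29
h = -0.07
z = -2.26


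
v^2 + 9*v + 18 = (v + 3)*(v + 6)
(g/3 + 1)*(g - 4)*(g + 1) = g^3/3 - 13*g/3 - 4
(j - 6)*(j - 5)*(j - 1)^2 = j^4 - 13*j^3 + 53*j^2 - 71*j + 30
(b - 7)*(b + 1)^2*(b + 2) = b^4 - 3*b^3 - 23*b^2 - 33*b - 14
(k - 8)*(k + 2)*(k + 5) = k^3 - k^2 - 46*k - 80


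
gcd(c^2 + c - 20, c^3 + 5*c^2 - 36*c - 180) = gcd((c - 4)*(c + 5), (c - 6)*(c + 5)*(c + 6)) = c + 5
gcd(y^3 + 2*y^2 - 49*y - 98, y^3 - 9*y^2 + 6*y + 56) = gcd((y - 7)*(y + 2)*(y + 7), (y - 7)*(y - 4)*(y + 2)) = y^2 - 5*y - 14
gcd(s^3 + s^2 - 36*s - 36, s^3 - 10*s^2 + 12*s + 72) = s - 6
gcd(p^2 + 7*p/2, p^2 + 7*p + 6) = 1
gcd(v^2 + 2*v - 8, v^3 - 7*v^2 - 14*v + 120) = v + 4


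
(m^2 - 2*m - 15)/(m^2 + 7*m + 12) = (m - 5)/(m + 4)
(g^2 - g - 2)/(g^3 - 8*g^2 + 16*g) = (g^2 - g - 2)/(g*(g^2 - 8*g + 16))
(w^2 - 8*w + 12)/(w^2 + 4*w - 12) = (w - 6)/(w + 6)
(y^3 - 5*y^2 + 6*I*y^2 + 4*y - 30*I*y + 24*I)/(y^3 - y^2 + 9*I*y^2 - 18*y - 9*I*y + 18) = (y - 4)/(y + 3*I)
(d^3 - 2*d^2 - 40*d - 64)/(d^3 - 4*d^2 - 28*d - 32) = (d + 4)/(d + 2)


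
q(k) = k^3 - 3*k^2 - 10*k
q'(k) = 3*k^2 - 6*k - 10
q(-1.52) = 4.76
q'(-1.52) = 6.05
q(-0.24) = 2.21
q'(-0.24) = -8.39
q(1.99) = -23.90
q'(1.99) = -10.06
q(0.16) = -1.67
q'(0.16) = -10.88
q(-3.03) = -25.06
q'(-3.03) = 35.72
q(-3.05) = -25.78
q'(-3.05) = 36.21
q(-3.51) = -45.10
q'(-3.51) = 48.02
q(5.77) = 34.52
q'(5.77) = 55.26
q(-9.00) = -882.00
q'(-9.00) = 287.00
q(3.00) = -30.00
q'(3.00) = -1.00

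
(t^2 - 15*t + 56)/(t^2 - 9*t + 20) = (t^2 - 15*t + 56)/(t^2 - 9*t + 20)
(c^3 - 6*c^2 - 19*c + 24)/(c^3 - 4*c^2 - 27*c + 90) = (c^3 - 6*c^2 - 19*c + 24)/(c^3 - 4*c^2 - 27*c + 90)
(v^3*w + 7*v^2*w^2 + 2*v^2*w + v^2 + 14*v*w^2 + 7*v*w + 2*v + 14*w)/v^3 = w + 7*w^2/v + 2*w/v + 1/v + 14*w^2/v^2 + 7*w/v^2 + 2/v^2 + 14*w/v^3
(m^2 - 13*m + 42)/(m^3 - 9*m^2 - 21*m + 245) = (m - 6)/(m^2 - 2*m - 35)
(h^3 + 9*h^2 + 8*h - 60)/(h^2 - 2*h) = h + 11 + 30/h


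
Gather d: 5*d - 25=5*d - 25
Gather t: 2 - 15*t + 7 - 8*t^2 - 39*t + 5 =-8*t^2 - 54*t + 14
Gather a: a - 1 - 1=a - 2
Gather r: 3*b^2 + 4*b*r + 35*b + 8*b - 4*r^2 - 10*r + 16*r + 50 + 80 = 3*b^2 + 43*b - 4*r^2 + r*(4*b + 6) + 130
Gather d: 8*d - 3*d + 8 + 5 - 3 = 5*d + 10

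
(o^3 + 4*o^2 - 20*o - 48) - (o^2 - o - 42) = o^3 + 3*o^2 - 19*o - 6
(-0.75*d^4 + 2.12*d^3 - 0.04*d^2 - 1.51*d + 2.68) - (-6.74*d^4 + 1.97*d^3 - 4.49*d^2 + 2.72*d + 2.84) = 5.99*d^4 + 0.15*d^3 + 4.45*d^2 - 4.23*d - 0.16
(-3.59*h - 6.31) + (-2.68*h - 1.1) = -6.27*h - 7.41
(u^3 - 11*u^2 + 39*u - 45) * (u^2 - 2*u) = u^5 - 13*u^4 + 61*u^3 - 123*u^2 + 90*u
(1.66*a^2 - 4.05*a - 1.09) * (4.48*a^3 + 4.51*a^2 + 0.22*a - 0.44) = 7.4368*a^5 - 10.6574*a^4 - 22.7835*a^3 - 6.5373*a^2 + 1.5422*a + 0.4796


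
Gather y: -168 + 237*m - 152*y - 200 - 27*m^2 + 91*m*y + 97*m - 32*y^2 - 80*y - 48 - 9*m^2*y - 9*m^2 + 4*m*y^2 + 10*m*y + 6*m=-36*m^2 + 340*m + y^2*(4*m - 32) + y*(-9*m^2 + 101*m - 232) - 416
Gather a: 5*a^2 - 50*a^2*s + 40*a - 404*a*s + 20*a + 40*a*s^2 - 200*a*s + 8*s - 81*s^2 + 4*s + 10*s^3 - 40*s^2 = a^2*(5 - 50*s) + a*(40*s^2 - 604*s + 60) + 10*s^3 - 121*s^2 + 12*s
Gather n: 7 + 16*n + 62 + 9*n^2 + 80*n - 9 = 9*n^2 + 96*n + 60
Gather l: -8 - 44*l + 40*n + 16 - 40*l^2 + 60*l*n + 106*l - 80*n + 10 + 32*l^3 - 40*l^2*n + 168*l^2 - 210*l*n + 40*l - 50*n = 32*l^3 + l^2*(128 - 40*n) + l*(102 - 150*n) - 90*n + 18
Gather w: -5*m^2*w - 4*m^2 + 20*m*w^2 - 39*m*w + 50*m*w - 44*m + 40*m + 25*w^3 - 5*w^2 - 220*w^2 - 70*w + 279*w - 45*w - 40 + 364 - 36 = -4*m^2 - 4*m + 25*w^3 + w^2*(20*m - 225) + w*(-5*m^2 + 11*m + 164) + 288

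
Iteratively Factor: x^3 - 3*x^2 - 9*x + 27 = (x + 3)*(x^2 - 6*x + 9) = (x - 3)*(x + 3)*(x - 3)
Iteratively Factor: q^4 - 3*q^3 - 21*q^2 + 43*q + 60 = (q - 5)*(q^3 + 2*q^2 - 11*q - 12) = (q - 5)*(q + 1)*(q^2 + q - 12) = (q - 5)*(q + 1)*(q + 4)*(q - 3)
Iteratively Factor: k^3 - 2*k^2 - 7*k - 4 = (k + 1)*(k^2 - 3*k - 4) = (k + 1)^2*(k - 4)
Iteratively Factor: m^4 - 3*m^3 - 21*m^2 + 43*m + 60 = (m - 3)*(m^3 - 21*m - 20) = (m - 3)*(m + 4)*(m^2 - 4*m - 5) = (m - 5)*(m - 3)*(m + 4)*(m + 1)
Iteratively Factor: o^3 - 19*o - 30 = (o + 2)*(o^2 - 2*o - 15) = (o + 2)*(o + 3)*(o - 5)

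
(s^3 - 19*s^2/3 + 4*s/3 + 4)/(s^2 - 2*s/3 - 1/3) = (3*s^2 - 16*s - 12)/(3*s + 1)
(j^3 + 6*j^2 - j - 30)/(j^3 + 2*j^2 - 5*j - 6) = (j + 5)/(j + 1)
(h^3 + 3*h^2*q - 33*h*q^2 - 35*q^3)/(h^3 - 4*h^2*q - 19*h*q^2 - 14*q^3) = (-h^2 - 2*h*q + 35*q^2)/(-h^2 + 5*h*q + 14*q^2)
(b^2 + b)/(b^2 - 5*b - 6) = b/(b - 6)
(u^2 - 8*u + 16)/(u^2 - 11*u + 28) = (u - 4)/(u - 7)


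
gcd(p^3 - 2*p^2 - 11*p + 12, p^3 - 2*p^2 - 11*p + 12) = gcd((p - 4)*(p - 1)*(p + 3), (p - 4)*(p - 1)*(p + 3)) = p^3 - 2*p^2 - 11*p + 12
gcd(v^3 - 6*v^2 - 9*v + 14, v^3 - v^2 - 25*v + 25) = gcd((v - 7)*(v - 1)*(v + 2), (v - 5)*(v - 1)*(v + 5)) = v - 1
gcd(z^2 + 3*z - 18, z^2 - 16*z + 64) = 1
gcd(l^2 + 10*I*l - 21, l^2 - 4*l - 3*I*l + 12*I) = 1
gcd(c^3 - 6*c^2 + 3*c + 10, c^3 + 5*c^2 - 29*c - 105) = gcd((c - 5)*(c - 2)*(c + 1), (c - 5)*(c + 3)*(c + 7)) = c - 5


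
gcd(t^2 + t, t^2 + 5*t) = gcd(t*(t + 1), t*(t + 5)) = t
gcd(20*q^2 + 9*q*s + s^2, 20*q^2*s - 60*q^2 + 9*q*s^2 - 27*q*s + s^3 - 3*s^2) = 20*q^2 + 9*q*s + s^2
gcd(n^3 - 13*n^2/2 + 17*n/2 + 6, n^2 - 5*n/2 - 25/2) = 1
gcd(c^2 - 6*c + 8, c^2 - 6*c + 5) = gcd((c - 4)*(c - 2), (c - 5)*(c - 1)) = 1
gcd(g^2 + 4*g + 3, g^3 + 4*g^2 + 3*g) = g^2 + 4*g + 3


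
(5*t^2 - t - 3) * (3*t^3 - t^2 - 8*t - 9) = 15*t^5 - 8*t^4 - 48*t^3 - 34*t^2 + 33*t + 27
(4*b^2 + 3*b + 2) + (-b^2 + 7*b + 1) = 3*b^2 + 10*b + 3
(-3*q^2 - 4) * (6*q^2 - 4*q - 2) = -18*q^4 + 12*q^3 - 18*q^2 + 16*q + 8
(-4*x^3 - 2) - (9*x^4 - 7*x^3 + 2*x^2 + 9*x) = -9*x^4 + 3*x^3 - 2*x^2 - 9*x - 2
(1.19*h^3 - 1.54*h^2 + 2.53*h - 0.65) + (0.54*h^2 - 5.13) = 1.19*h^3 - 1.0*h^2 + 2.53*h - 5.78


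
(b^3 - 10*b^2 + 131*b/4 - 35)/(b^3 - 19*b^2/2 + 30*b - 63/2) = (b^2 - 13*b/2 + 10)/(b^2 - 6*b + 9)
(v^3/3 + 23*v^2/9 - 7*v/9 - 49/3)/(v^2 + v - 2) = (3*v^3 + 23*v^2 - 7*v - 147)/(9*(v^2 + v - 2))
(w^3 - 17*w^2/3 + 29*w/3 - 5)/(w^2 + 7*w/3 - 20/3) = (w^2 - 4*w + 3)/(w + 4)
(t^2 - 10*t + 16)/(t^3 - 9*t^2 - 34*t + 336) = (t - 2)/(t^2 - t - 42)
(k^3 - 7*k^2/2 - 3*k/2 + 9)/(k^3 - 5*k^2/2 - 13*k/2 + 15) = (2*k + 3)/(2*k + 5)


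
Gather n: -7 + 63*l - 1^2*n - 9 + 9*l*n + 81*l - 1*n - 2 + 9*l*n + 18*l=162*l + n*(18*l - 2) - 18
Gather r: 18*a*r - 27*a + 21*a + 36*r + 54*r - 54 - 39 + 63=-6*a + r*(18*a + 90) - 30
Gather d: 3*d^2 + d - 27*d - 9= 3*d^2 - 26*d - 9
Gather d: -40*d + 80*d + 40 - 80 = 40*d - 40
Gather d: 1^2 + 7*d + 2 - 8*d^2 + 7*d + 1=-8*d^2 + 14*d + 4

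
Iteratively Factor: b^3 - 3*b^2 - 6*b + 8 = (b - 4)*(b^2 + b - 2) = (b - 4)*(b - 1)*(b + 2)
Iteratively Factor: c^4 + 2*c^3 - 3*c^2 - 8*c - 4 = (c - 2)*(c^3 + 4*c^2 + 5*c + 2) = (c - 2)*(c + 1)*(c^2 + 3*c + 2) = (c - 2)*(c + 1)*(c + 2)*(c + 1)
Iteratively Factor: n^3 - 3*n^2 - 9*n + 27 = (n - 3)*(n^2 - 9) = (n - 3)^2*(n + 3)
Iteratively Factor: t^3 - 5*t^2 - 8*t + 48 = (t - 4)*(t^2 - t - 12) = (t - 4)*(t + 3)*(t - 4)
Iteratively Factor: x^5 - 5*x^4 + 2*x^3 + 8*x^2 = (x - 4)*(x^4 - x^3 - 2*x^2) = (x - 4)*(x + 1)*(x^3 - 2*x^2) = x*(x - 4)*(x + 1)*(x^2 - 2*x) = x*(x - 4)*(x - 2)*(x + 1)*(x)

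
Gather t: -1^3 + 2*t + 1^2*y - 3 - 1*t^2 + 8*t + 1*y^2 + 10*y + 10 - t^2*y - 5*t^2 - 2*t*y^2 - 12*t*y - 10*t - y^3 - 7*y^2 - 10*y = t^2*(-y - 6) + t*(-2*y^2 - 12*y) - y^3 - 6*y^2 + y + 6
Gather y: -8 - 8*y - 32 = -8*y - 40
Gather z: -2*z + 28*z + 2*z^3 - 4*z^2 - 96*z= 2*z^3 - 4*z^2 - 70*z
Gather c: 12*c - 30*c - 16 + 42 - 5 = 21 - 18*c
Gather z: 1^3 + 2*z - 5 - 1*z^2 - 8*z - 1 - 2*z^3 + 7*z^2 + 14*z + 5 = -2*z^3 + 6*z^2 + 8*z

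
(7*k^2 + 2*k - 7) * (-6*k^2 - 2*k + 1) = -42*k^4 - 26*k^3 + 45*k^2 + 16*k - 7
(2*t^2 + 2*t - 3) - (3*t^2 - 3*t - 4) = -t^2 + 5*t + 1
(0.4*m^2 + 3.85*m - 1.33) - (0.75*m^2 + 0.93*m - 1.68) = -0.35*m^2 + 2.92*m + 0.35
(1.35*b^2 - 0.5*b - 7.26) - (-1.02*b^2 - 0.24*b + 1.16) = 2.37*b^2 - 0.26*b - 8.42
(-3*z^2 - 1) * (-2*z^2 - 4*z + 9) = 6*z^4 + 12*z^3 - 25*z^2 + 4*z - 9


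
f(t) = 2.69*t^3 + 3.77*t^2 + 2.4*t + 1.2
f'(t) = 8.07*t^2 + 7.54*t + 2.4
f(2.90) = 105.47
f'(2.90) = 92.13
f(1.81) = 33.85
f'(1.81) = 42.49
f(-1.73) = -5.60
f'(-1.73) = 13.51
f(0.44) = 3.22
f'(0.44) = 7.28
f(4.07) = 254.78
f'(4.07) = 166.77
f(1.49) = 22.04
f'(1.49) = 31.55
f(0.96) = 9.36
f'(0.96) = 17.08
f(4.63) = 360.12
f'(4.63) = 210.31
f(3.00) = 114.96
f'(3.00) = 97.65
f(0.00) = 1.20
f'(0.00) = 2.40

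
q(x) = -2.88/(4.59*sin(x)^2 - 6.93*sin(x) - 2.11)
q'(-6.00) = -0.89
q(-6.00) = 0.78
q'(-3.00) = 21.66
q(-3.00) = 2.77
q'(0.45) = -0.42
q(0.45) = 0.68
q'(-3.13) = 4.92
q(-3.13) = 1.42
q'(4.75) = -0.02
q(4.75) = -0.31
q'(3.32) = 44.83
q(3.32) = 3.91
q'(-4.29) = -0.08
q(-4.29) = 0.62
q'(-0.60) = -2.70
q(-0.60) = -0.88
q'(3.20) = 7.52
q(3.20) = 1.70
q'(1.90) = -0.08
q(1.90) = 0.63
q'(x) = -2.88*(-9.18*sin(x)*cos(x) + 6.93*cos(x))/(4.59*sin(x)^2 - 6.93*sin(x) - 2.11)^2 = (26.4384*sin(x) - 19.9584)*cos(x)/(-4.59*sin(x)^2 + 6.93*sin(x) + 2.11)^2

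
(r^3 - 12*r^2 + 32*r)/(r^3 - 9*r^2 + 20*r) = (r - 8)/(r - 5)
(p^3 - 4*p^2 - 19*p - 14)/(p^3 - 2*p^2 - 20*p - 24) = (p^2 - 6*p - 7)/(p^2 - 4*p - 12)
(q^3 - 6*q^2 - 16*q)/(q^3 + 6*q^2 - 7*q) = (q^2 - 6*q - 16)/(q^2 + 6*q - 7)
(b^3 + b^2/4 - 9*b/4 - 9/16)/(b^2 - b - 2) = (-b^3 - b^2/4 + 9*b/4 + 9/16)/(-b^2 + b + 2)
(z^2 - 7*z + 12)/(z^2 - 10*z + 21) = (z - 4)/(z - 7)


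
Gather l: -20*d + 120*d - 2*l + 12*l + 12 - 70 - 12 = 100*d + 10*l - 70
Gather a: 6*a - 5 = 6*a - 5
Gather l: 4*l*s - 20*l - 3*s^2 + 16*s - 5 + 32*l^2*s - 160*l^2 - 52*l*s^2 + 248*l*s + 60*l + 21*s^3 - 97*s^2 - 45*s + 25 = l^2*(32*s - 160) + l*(-52*s^2 + 252*s + 40) + 21*s^3 - 100*s^2 - 29*s + 20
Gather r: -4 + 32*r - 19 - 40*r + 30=7 - 8*r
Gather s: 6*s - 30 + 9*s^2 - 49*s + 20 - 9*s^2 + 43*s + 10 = 0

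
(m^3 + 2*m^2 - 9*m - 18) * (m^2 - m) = m^5 + m^4 - 11*m^3 - 9*m^2 + 18*m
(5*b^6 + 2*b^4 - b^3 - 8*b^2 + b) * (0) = 0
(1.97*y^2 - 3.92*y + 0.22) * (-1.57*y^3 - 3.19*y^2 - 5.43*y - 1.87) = -3.0929*y^5 - 0.1299*y^4 + 1.4623*y^3 + 16.8999*y^2 + 6.1358*y - 0.4114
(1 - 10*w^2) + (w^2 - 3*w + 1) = -9*w^2 - 3*w + 2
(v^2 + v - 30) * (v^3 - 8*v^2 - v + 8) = v^5 - 7*v^4 - 39*v^3 + 247*v^2 + 38*v - 240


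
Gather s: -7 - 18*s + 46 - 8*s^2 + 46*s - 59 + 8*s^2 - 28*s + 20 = 0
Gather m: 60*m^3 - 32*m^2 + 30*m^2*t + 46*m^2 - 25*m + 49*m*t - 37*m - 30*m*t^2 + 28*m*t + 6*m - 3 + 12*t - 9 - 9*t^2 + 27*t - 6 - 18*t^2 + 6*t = 60*m^3 + m^2*(30*t + 14) + m*(-30*t^2 + 77*t - 56) - 27*t^2 + 45*t - 18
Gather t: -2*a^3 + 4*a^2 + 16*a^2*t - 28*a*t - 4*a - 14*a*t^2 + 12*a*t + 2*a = -2*a^3 + 4*a^2 - 14*a*t^2 - 2*a + t*(16*a^2 - 16*a)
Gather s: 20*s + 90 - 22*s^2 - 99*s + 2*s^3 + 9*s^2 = 2*s^3 - 13*s^2 - 79*s + 90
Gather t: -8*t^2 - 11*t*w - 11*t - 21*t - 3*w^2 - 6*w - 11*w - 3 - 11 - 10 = -8*t^2 + t*(-11*w - 32) - 3*w^2 - 17*w - 24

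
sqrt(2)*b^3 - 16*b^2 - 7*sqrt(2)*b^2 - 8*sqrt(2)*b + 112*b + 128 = (b - 8)*(b - 8*sqrt(2))*(sqrt(2)*b + sqrt(2))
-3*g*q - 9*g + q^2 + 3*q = (-3*g + q)*(q + 3)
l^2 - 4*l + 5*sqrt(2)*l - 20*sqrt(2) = (l - 4)*(l + 5*sqrt(2))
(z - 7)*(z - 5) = z^2 - 12*z + 35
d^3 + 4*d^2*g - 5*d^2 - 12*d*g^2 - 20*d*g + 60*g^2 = (d - 5)*(d - 2*g)*(d + 6*g)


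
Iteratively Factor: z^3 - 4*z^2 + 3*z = (z)*(z^2 - 4*z + 3) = z*(z - 1)*(z - 3)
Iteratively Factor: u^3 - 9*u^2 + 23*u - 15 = (u - 5)*(u^2 - 4*u + 3) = (u - 5)*(u - 1)*(u - 3)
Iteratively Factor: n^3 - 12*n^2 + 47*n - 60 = (n - 5)*(n^2 - 7*n + 12) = (n - 5)*(n - 3)*(n - 4)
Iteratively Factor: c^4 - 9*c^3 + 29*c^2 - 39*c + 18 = (c - 2)*(c^3 - 7*c^2 + 15*c - 9) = (c - 2)*(c - 1)*(c^2 - 6*c + 9) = (c - 3)*(c - 2)*(c - 1)*(c - 3)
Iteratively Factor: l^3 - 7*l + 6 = (l + 3)*(l^2 - 3*l + 2) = (l - 2)*(l + 3)*(l - 1)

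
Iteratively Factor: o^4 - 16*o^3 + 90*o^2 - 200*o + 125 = (o - 5)*(o^3 - 11*o^2 + 35*o - 25) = (o - 5)^2*(o^2 - 6*o + 5) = (o - 5)^3*(o - 1)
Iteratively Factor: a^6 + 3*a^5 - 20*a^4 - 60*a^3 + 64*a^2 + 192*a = (a)*(a^5 + 3*a^4 - 20*a^3 - 60*a^2 + 64*a + 192) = a*(a + 3)*(a^4 - 20*a^2 + 64) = a*(a + 2)*(a + 3)*(a^3 - 2*a^2 - 16*a + 32) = a*(a - 2)*(a + 2)*(a + 3)*(a^2 - 16) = a*(a - 4)*(a - 2)*(a + 2)*(a + 3)*(a + 4)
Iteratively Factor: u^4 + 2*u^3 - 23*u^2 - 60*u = (u + 4)*(u^3 - 2*u^2 - 15*u) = u*(u + 4)*(u^2 - 2*u - 15) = u*(u + 3)*(u + 4)*(u - 5)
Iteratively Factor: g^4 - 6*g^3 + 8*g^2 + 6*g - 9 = (g - 1)*(g^3 - 5*g^2 + 3*g + 9) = (g - 1)*(g + 1)*(g^2 - 6*g + 9) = (g - 3)*(g - 1)*(g + 1)*(g - 3)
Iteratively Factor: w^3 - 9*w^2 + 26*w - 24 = (w - 2)*(w^2 - 7*w + 12) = (w - 4)*(w - 2)*(w - 3)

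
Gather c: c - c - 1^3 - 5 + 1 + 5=0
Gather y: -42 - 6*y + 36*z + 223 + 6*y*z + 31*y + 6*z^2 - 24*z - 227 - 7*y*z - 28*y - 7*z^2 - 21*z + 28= y*(-z - 3) - z^2 - 9*z - 18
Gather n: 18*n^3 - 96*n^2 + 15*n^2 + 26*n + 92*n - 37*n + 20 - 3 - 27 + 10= 18*n^3 - 81*n^2 + 81*n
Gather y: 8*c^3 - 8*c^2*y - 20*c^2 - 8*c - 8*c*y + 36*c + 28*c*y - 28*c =8*c^3 - 20*c^2 + y*(-8*c^2 + 20*c)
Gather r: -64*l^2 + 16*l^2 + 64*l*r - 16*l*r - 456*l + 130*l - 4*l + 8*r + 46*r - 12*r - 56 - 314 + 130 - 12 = -48*l^2 - 330*l + r*(48*l + 42) - 252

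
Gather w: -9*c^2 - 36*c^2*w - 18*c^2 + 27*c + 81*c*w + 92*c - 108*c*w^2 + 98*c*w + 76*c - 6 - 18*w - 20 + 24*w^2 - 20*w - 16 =-27*c^2 + 195*c + w^2*(24 - 108*c) + w*(-36*c^2 + 179*c - 38) - 42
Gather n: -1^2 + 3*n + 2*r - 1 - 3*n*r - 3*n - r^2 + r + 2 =-3*n*r - r^2 + 3*r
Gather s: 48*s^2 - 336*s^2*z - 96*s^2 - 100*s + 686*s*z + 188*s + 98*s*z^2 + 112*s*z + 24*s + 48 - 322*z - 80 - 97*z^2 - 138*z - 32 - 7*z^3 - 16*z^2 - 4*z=s^2*(-336*z - 48) + s*(98*z^2 + 798*z + 112) - 7*z^3 - 113*z^2 - 464*z - 64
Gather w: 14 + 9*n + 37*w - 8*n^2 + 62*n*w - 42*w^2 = -8*n^2 + 9*n - 42*w^2 + w*(62*n + 37) + 14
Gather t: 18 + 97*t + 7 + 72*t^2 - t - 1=72*t^2 + 96*t + 24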